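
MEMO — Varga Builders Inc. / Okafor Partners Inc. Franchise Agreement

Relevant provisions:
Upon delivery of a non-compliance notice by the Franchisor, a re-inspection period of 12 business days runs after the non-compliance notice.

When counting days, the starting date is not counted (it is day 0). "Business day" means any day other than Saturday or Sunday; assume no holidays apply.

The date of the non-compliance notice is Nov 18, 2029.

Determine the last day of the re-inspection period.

Dec 4, 2029

The last day of the re-inspection period: 12 business days after Sunday, Nov 18, 2029, skipping weekends — Nov 19, Nov 20, Nov 21, Nov 22, …, Nov 30, Dec 3, Dec 4 — lands on Tuesday, Dec 4, 2029.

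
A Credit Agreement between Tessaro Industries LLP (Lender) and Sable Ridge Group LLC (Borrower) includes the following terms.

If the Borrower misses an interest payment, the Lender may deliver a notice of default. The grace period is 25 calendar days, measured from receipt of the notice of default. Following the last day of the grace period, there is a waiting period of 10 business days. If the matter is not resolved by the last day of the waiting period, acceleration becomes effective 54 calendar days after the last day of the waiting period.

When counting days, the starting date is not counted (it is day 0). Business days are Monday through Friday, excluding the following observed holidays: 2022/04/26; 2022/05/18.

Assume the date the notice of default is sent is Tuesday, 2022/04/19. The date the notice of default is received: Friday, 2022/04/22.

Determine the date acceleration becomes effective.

2022/07/25

Adding 25 calendar days to 2022/04/22 gives 2022/05/17, which is the last day of the grace period.
The last day of the waiting period: counting 10 business days from Tuesday, 2022/05/17 (May 19, May 20, May 23, May 24, May 25, May 26, May 27, May 30, May 31, Jun 1, skipping weekends and the listed holiday on May 18) reaches Wednesday, 2022/06/01.
Adding 54 calendar days to 2022/06/01 gives 2022/07/25, which is the date acceleration becomes effective.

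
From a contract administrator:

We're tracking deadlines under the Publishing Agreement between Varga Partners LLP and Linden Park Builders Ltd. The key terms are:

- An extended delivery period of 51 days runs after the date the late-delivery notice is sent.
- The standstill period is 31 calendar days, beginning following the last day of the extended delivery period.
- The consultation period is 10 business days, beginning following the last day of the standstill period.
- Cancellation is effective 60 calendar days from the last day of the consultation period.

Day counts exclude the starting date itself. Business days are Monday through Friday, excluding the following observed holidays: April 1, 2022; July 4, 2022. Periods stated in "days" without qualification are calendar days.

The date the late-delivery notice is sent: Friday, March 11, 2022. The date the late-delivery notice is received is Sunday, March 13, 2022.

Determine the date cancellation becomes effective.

Adding 51 calendar days to March 11, 2022 gives May 1, 2022, which is the last day of the extended delivery period.
The last day of the standstill period: May 1, 2022 + 31 days = June 1, 2022.
From Wednesday, June 1, 2022, 10 business days (Jun 2, Jun 3, Jun 6, Jun 7, Jun 8, Jun 9, Jun 10, Jun 13, Jun 14, Jun 15, skipping weekends) brings us to Wednesday, June 15, 2022, which is the last day of the consultation period.
The date cancellation becomes effective: 60 calendar days after June 15, 2022 is August 14, 2022.

August 14, 2022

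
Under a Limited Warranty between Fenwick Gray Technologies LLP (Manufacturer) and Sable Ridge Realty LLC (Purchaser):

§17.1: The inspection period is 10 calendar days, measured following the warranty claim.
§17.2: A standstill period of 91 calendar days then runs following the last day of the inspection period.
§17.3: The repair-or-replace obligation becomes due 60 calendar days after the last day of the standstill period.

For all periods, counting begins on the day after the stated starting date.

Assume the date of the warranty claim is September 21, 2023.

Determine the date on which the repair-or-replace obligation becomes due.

The last day of the inspection period: 10 calendar days after September 21, 2023 is October 1, 2023.
The last day of the standstill period: 91 calendar days after October 1, 2023 is December 31, 2023.
The date on which the repair-or-replace obligation becomes due: December 31, 2023 + 60 days = February 29, 2024.

February 29, 2024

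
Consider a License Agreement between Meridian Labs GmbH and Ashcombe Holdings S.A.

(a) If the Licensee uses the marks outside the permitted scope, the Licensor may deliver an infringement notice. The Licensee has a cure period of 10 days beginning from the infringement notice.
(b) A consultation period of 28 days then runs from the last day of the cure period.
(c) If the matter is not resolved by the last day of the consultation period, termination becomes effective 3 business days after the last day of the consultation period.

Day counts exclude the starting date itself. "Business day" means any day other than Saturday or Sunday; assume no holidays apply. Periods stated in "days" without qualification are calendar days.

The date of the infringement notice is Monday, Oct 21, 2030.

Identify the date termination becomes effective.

Dec 3, 2030

The last day of the cure period: 10 calendar days after Oct 21, 2030 is Oct 31, 2030.
The last day of the consultation period: 28 calendar days after Oct 31, 2030 is Nov 28, 2030.
From Thursday, Nov 28, 2030, 3 business days (Nov 29, Dec 2, Dec 3, skipping weekends) brings us to Tuesday, Dec 3, 2030, which is the date termination becomes effective.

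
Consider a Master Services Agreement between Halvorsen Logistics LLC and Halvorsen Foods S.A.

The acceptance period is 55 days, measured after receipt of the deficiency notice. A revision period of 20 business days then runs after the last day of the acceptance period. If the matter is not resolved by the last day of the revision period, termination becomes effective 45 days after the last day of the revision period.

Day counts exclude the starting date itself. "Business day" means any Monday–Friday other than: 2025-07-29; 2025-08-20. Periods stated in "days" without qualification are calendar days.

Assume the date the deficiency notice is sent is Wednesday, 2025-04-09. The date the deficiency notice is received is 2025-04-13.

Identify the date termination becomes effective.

2025-08-18

Adding 55 calendar days to 2025-04-13 gives 2025-06-07, which is the last day of the acceptance period.
The last day of the revision period: counting 20 business days from Saturday, 2025-06-07 (Jun 9, Jun 10, Jun 11, Jun 12, …, Jul 2, Jul 3, Jul 4, skipping weekends) reaches Friday, 2025-07-04.
Adding 45 calendar days to 2025-07-04 gives 2025-08-18, which is the date termination becomes effective.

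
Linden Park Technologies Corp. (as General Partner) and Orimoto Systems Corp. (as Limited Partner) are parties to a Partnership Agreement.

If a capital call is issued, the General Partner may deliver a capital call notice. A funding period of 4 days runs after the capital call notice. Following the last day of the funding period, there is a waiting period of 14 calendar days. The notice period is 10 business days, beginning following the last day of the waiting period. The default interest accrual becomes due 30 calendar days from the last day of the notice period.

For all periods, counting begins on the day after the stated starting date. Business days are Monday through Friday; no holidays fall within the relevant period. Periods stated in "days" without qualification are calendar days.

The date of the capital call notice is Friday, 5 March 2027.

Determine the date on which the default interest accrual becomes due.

The last day of the funding period: 4 calendar days after 5 March 2027 is 9 March 2027.
Adding 14 calendar days to 9 March 2027 gives 23 March 2027, which is the last day of the waiting period.
The last day of the notice period: counting 10 business days from Tuesday, 23 March 2027 (Mar 24, Mar 25, Mar 26, Mar 29, Mar 30, Mar 31, Apr 1, Apr 2, Apr 5, Apr 6, skipping weekends) reaches Tuesday, 6 April 2027.
The date on which the default interest accrual becomes due: 30 calendar days after 6 April 2027 is 6 May 2027.

6 May 2027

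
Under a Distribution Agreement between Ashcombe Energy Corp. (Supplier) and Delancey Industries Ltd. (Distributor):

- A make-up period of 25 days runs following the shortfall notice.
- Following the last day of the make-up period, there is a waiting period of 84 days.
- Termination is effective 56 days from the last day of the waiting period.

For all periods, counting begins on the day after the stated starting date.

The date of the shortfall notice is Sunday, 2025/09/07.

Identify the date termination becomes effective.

2026/02/19

The last day of the make-up period: 25 calendar days after 2025/09/07 is 2025/10/02.
The last day of the waiting period: 2025/10/02 + 84 days = 2025/12/25.
The date termination becomes effective: 56 calendar days after 2025/12/25 is 2026/02/19.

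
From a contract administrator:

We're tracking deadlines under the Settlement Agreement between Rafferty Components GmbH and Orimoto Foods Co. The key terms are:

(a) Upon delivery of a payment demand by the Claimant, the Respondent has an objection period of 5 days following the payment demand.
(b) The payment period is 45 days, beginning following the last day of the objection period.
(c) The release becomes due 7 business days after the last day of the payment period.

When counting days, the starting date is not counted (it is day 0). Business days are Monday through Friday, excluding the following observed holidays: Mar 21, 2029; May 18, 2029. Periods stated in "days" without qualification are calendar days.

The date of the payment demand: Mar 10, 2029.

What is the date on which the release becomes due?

May 8, 2029

The last day of the objection period: Mar 10, 2029 + 5 days = Mar 15, 2029.
The last day of the payment period: Mar 15, 2029 + 45 days = Apr 29, 2029.
The date on which the release becomes due: 7 business days after Sunday, Apr 29, 2029, skipping weekends — Apr 30, May 1, May 2, May 3, May 4, May 7, May 8 — lands on Tuesday, May 8, 2029.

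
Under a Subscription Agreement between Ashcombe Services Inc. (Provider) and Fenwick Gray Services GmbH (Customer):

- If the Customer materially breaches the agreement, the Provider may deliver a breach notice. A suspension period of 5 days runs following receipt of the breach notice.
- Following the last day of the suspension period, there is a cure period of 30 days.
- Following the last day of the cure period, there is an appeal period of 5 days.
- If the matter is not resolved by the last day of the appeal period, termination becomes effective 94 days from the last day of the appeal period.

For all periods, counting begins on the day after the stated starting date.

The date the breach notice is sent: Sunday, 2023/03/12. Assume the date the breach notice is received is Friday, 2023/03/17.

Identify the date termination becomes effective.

The last day of the suspension period: 2023/03/17 + 5 days = 2023/03/22.
The last day of the cure period: 30 calendar days after 2023/03/22 is 2023/04/21.
Adding 5 calendar days to 2023/04/21 gives 2023/04/26, which is the last day of the appeal period.
The date termination becomes effective: 94 calendar days after 2023/04/26 is 2023/07/29.

2023/07/29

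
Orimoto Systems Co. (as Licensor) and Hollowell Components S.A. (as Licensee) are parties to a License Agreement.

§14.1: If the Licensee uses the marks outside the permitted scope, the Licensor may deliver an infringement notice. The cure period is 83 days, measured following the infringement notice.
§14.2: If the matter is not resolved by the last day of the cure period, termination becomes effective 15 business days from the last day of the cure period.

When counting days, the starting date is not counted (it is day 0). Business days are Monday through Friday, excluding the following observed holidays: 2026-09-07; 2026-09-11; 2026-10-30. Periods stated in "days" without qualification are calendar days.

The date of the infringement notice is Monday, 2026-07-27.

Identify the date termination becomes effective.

Adding 83 calendar days to 2026-07-27 gives 2026-10-18, which is the last day of the cure period.
The date termination becomes effective: counting 15 business days from Sunday, 2026-10-18 (Oct 19, Oct 20, Oct 21, Oct 22, …, Nov 5, Nov 6, Nov 9, skipping weekends and the listed holiday on Oct 30) reaches Monday, 2026-11-09.

2026-11-09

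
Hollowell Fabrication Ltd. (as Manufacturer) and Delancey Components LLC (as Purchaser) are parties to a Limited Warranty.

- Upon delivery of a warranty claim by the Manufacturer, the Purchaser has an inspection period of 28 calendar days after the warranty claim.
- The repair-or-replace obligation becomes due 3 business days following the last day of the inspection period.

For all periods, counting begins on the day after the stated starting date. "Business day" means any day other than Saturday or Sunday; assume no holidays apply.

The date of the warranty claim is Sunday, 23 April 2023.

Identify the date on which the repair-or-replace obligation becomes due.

24 May 2023

The last day of the inspection period: 23 April 2023 + 28 days = 21 May 2023.
The date on which the repair-or-replace obligation becomes due: counting 3 business days from Sunday, 21 May 2023 (May 22, May 23, May 24, skipping weekends) reaches Wednesday, 24 May 2023.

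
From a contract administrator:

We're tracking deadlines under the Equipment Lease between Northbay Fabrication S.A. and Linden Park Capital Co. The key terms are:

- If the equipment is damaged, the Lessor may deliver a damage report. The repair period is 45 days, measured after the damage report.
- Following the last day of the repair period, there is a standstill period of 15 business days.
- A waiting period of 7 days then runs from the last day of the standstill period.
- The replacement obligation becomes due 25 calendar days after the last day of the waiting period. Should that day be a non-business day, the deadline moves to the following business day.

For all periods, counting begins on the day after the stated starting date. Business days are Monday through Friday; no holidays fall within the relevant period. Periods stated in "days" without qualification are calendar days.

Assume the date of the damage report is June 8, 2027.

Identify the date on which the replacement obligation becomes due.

September 14, 2027

The last day of the repair period: 45 calendar days after June 8, 2027 is July 23, 2027.
From Friday, July 23, 2027, 15 business days (Jul 26, Jul 27, Jul 28, Jul 29, …, Aug 11, Aug 12, Aug 13, skipping weekends) brings us to Friday, August 13, 2027, which is the last day of the standstill period.
The last day of the waiting period: 7 calendar days after August 13, 2027 is August 20, 2027.
Adding 25 calendar days to August 20, 2027 gives September 14, 2027, which is the date on which the replacement obligation becomes due. September 14, 2027 is a Tuesday, so no roll-forward applies.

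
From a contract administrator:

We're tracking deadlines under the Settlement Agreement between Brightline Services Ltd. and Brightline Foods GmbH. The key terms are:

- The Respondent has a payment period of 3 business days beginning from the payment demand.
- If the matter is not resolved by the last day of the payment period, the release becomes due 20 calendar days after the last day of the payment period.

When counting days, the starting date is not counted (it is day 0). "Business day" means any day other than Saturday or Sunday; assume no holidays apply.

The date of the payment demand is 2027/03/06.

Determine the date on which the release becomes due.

The last day of the payment period: 3 business days after Saturday, 2027/03/06, skipping weekends — Mar 8, Mar 9, Mar 10 — lands on Wednesday, 2027/03/10.
Adding 20 calendar days to 2027/03/10 gives 2027/03/30, which is the date on which the release becomes due.

2027/03/30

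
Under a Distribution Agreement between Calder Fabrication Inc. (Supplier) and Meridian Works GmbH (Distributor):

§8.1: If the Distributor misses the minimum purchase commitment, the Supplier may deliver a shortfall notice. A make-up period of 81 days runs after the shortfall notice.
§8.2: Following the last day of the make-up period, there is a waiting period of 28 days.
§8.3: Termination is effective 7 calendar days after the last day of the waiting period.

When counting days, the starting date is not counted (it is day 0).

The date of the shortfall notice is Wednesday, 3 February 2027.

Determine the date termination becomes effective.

The last day of the make-up period: 81 calendar days after 3 February 2027 is 25 April 2027.
The last day of the waiting period: 28 calendar days after 25 April 2027 is 23 May 2027.
The date termination becomes effective: 23 May 2027 + 7 days = 30 May 2027.

30 May 2027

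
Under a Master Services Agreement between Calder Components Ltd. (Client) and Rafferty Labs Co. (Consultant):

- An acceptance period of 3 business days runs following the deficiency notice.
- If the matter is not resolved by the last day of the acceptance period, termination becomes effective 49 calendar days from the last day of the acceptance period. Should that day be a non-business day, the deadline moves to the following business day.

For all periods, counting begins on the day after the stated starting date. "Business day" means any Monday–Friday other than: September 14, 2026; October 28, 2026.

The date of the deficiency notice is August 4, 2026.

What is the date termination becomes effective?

The last day of the acceptance period: counting 3 business days from Tuesday, August 4, 2026 (Aug 5, Aug 6, Aug 7, skipping weekends) reaches Friday, August 7, 2026.
Adding 49 calendar days to August 7, 2026 gives September 25, 2026, which is the date termination becomes effective. September 25, 2026 is a Friday and is not a listed holiday, so no roll-forward applies.

September 25, 2026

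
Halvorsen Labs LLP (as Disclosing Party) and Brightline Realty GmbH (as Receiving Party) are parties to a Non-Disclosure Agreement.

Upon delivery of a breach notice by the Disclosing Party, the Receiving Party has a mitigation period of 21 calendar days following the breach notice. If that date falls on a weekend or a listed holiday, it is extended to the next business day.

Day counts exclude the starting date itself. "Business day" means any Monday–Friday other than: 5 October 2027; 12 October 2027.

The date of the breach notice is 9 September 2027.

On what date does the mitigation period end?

30 September 2027

The last day of the mitigation period: 21 calendar days after 9 September 2027 is 30 September 2027. 30 September 2027 is a Thursday and is not a listed holiday, so no roll-forward applies.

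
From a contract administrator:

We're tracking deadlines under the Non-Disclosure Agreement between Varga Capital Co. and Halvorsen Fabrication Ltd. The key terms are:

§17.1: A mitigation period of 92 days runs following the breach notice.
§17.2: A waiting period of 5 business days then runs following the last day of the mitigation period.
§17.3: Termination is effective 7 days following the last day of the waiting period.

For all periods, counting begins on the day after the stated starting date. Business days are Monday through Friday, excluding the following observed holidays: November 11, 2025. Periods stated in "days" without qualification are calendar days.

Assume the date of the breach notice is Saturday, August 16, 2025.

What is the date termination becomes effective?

Adding 92 calendar days to August 16, 2025 gives November 16, 2025, which is the last day of the mitigation period.
From Sunday, November 16, 2025, 5 business days (Nov 17, Nov 18, Nov 19, Nov 20, Nov 21, skipping weekends) brings us to Friday, November 21, 2025, which is the last day of the waiting period.
The date termination becomes effective: 7 calendar days after November 21, 2025 is November 28, 2025.

November 28, 2025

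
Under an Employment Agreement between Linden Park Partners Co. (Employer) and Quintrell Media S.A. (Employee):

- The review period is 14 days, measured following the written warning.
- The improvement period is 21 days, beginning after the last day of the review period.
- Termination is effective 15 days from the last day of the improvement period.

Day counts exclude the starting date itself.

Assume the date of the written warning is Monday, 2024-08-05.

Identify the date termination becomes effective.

2024-09-24

Adding 14 calendar days to 2024-08-05 gives 2024-08-19, which is the last day of the review period.
Adding 21 calendar days to 2024-08-19 gives 2024-09-09, which is the last day of the improvement period.
The date termination becomes effective: 2024-09-09 + 15 days = 2024-09-24.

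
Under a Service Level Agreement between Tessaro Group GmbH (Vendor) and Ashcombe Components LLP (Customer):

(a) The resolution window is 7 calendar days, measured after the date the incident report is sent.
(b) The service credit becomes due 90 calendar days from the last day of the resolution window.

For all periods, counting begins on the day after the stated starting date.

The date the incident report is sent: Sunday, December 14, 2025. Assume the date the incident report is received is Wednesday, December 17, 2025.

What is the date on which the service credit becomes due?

The last day of the resolution window: December 14, 2025 + 7 days = December 21, 2025.
Adding 90 calendar days to December 21, 2025 gives March 21, 2026, which is the date on which the service credit becomes due.

March 21, 2026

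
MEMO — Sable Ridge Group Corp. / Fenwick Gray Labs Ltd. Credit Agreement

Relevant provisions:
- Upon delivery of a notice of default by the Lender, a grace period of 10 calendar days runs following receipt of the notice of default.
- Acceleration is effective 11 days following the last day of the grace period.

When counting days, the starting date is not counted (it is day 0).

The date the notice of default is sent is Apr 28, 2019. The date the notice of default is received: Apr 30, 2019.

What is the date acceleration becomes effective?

Adding 10 calendar days to Apr 30, 2019 gives May 10, 2019, which is the last day of the grace period.
Adding 11 calendar days to May 10, 2019 gives May 21, 2019, which is the date acceleration becomes effective.

May 21, 2019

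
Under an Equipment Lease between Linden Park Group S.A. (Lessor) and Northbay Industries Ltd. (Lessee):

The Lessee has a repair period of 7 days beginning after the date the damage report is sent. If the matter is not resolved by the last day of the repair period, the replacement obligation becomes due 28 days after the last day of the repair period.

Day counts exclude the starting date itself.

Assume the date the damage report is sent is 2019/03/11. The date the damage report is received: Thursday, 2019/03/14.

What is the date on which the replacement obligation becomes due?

2019/04/15

Adding 7 calendar days to 2019/03/11 gives 2019/03/18, which is the last day of the repair period.
The date on which the replacement obligation becomes due: 2019/03/18 + 28 days = 2019/04/15.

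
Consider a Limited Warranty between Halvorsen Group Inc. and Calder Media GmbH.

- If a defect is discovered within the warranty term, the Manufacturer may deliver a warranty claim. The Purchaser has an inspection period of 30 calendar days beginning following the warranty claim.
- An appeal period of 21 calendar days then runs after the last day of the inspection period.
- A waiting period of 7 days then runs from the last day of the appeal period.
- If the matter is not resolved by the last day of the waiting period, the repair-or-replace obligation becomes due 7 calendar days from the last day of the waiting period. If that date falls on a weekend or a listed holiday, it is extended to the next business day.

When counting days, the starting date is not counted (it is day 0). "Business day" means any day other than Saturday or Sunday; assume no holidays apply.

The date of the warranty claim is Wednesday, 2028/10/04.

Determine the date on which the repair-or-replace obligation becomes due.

The last day of the inspection period: 30 calendar days after 2028/10/04 is 2028/11/03.
Adding 21 calendar days to 2028/11/03 gives 2028/11/24, which is the last day of the appeal period.
The last day of the waiting period: 7 calendar days after 2028/11/24 is 2028/12/01.
The date on which the repair-or-replace obligation becomes due: 7 calendar days after 2028/12/01 is 2028/12/08. 2028/12/08 is a Friday, so no roll-forward applies.

2028/12/08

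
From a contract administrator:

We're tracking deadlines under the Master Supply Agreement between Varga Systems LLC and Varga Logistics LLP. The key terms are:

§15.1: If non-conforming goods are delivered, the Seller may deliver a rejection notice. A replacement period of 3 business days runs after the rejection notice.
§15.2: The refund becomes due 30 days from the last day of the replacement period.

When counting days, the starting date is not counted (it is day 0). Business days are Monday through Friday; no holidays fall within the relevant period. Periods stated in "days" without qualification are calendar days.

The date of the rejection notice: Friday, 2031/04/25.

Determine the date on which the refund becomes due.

The last day of the replacement period: 3 business days after Friday, 2031/04/25, skipping weekends — Apr 28, Apr 29, Apr 30 — lands on Wednesday, 2031/04/30.
Adding 30 calendar days to 2031/04/30 gives 2031/05/30, which is the date on which the refund becomes due.

2031/05/30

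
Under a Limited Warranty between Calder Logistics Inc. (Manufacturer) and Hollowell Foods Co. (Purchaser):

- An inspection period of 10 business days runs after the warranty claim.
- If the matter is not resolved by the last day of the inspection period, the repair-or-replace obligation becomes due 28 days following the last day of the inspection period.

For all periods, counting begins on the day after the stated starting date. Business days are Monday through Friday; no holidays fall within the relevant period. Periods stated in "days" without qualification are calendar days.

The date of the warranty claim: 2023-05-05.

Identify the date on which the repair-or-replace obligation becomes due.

2023-06-16

The last day of the inspection period: counting 10 business days from Friday, 2023-05-05 (May 8, May 9, May 10, May 11, May 12, May 15, May 16, May 17, May 18, May 19, skipping weekends) reaches Friday, 2023-05-19.
Adding 28 calendar days to 2023-05-19 gives 2023-06-16, which is the date on which the repair-or-replace obligation becomes due.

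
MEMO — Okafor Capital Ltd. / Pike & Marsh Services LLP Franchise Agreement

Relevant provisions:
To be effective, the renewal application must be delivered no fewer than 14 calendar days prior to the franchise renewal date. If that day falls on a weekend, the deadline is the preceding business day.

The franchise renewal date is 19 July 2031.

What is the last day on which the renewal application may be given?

4 July 2031

19 July 2031 minus 14 days is 5 July 2031. That is a Saturday, so the deadline moves back to Friday, 4 July 2031.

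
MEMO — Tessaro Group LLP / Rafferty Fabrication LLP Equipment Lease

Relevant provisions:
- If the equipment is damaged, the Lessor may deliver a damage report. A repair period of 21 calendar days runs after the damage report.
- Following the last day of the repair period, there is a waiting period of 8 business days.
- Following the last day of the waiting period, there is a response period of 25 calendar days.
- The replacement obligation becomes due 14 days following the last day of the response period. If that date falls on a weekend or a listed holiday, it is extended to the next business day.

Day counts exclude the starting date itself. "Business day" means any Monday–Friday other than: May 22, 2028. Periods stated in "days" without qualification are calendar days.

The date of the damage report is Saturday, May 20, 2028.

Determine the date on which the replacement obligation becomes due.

July 31, 2028

The last day of the repair period: May 20, 2028 + 21 days = June 10, 2028.
From Saturday, June 10, 2028, 8 business days (Jun 12, Jun 13, Jun 14, Jun 15, Jun 16, Jun 19, Jun 20, Jun 21, skipping weekends) brings us to Wednesday, June 21, 2028, which is the last day of the waiting period.
The last day of the response period: 25 calendar days after June 21, 2028 is July 16, 2028.
The date on which the replacement obligation becomes due: 14 calendar days after July 16, 2028 is July 30, 2028. That falls on a Sunday, so it rolls to the next business day, Monday, July 31, 2028.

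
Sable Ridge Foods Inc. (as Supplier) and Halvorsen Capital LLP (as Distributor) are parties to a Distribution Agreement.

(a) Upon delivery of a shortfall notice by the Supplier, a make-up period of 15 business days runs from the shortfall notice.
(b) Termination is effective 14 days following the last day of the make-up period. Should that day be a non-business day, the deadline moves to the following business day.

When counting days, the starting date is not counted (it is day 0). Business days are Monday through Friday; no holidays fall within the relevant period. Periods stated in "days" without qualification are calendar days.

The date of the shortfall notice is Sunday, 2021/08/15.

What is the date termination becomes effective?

From Sunday, 2021/08/15, 15 business days (Aug 16, Aug 17, Aug 18, Aug 19, …, Sep 1, Sep 2, Sep 3, skipping weekends) brings us to Friday, 2021/09/03, which is the last day of the make-up period.
The date termination becomes effective: 14 calendar days after 2021/09/03 is 2021/09/17. 2021/09/17 is a Friday, so no roll-forward applies.

2021/09/17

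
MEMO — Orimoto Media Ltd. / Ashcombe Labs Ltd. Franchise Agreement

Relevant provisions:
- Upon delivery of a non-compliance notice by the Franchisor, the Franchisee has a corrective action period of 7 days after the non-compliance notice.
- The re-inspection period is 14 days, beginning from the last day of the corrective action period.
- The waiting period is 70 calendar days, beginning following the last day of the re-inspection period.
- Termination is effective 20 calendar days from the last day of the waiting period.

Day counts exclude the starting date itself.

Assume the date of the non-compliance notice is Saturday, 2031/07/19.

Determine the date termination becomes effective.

2031/11/07

The last day of the corrective action period: 7 calendar days after 2031/07/19 is 2031/07/26.
The last day of the re-inspection period: 2031/07/26 + 14 days = 2031/08/09.
The last day of the waiting period: 70 calendar days after 2031/08/09 is 2031/10/18.
The date termination becomes effective: 2031/10/18 + 20 days = 2031/11/07.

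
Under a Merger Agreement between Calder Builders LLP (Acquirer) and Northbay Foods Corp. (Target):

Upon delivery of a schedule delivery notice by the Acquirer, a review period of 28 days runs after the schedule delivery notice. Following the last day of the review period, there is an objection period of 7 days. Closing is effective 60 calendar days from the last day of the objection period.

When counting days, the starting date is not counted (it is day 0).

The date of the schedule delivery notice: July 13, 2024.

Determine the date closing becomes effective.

The last day of the review period: 28 calendar days after July 13, 2024 is August 10, 2024.
The last day of the objection period: August 10, 2024 + 7 days = August 17, 2024.
The date closing becomes effective: 60 calendar days after August 17, 2024 is October 16, 2024.

October 16, 2024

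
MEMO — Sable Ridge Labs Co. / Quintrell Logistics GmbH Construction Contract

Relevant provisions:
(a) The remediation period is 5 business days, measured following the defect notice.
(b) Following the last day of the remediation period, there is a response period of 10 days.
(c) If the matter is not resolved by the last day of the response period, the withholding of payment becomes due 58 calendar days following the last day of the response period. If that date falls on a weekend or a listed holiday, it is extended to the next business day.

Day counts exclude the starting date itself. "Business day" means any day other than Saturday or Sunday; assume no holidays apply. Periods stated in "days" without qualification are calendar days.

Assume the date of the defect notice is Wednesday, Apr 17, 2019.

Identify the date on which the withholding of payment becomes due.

Jul 1, 2019

The last day of the remediation period: counting 5 business days from Wednesday, Apr 17, 2019 (Apr 18, Apr 19, Apr 22, Apr 23, Apr 24, skipping weekends) reaches Wednesday, Apr 24, 2019.
Adding 10 calendar days to Apr 24, 2019 gives May 4, 2019, which is the last day of the response period.
Adding 58 calendar days to May 4, 2019 gives Jul 1, 2019, which is the date on which the withholding of payment becomes due. Jul 1, 2019 is a Monday, so no roll-forward applies.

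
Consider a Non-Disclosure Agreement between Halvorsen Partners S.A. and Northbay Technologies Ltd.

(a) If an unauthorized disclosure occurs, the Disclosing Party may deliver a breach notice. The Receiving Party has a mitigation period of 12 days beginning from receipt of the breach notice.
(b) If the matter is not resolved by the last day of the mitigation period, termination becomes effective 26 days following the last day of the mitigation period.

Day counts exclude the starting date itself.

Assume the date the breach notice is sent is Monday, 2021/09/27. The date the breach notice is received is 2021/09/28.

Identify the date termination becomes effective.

Adding 12 calendar days to 2021/09/28 gives 2021/10/10, which is the last day of the mitigation period.
Adding 26 calendar days to 2021/10/10 gives 2021/11/05, which is the date termination becomes effective.

2021/11/05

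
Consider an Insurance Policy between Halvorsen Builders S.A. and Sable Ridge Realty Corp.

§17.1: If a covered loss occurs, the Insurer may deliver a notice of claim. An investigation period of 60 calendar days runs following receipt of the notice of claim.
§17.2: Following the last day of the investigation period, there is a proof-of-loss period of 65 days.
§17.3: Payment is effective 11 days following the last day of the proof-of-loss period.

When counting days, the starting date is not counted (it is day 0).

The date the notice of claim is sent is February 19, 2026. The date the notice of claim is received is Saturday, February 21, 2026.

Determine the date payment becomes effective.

July 7, 2026

The last day of the investigation period: February 21, 2026 + 60 days = April 22, 2026.
The last day of the proof-of-loss period: 65 calendar days after April 22, 2026 is June 26, 2026.
Adding 11 calendar days to June 26, 2026 gives July 7, 2026, which is the date payment becomes effective.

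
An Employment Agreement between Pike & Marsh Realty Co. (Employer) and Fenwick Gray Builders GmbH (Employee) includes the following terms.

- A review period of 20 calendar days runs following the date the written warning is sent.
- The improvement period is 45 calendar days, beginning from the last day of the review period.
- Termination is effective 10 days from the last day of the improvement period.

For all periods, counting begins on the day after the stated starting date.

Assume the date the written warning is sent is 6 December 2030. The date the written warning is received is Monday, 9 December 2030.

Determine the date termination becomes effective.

19 February 2031

The last day of the review period: 6 December 2030 + 20 days = 26 December 2030.
The last day of the improvement period: 45 calendar days after 26 December 2030 is 9 February 2031.
Adding 10 calendar days to 9 February 2031 gives 19 February 2031, which is the date termination becomes effective.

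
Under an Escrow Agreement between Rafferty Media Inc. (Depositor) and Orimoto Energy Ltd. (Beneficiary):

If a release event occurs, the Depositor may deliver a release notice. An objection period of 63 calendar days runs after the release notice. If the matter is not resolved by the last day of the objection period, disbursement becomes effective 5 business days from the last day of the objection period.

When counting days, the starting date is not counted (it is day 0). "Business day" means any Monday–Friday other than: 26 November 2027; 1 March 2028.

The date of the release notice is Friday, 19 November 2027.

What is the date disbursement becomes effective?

Adding 63 calendar days to 19 November 2027 gives 21 January 2028, which is the last day of the objection period.
The date disbursement becomes effective: counting 5 business days from Friday, 21 January 2028 (Jan 24, Jan 25, Jan 26, Jan 27, Jan 28, skipping weekends) reaches Friday, 28 January 2028.

28 January 2028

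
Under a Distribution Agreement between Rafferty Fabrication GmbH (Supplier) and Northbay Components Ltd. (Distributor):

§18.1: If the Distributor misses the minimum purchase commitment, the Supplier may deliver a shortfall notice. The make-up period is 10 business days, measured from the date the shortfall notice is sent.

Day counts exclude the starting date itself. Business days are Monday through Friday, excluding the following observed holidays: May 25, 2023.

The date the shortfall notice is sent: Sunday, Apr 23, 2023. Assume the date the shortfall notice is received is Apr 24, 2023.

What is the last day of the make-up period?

May 5, 2023

The last day of the make-up period: counting 10 business days from Sunday, Apr 23, 2023 (Apr 24, Apr 25, Apr 26, Apr 27, Apr 28, May 1, May 2, May 3, May 4, May 5, skipping weekends) reaches Friday, May 5, 2023.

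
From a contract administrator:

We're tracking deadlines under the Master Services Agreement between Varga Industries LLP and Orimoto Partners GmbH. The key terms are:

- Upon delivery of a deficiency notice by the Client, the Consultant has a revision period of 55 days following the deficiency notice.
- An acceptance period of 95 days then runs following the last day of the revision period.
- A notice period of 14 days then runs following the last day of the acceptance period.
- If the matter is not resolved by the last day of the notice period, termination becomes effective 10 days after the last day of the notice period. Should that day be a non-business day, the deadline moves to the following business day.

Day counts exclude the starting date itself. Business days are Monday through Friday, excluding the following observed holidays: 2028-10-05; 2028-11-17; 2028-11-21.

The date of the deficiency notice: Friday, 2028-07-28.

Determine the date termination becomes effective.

The last day of the revision period: 2028-07-28 + 55 days = 2028-09-21.
The last day of the acceptance period: 95 calendar days after 2028-09-21 is 2028-12-25.
The last day of the notice period: 14 calendar days after 2028-12-25 is 2029-01-08.
The date termination becomes effective: 10 calendar days after 2029-01-08 is 2029-01-18. 2029-01-18 is a Thursday and is not a listed holiday, so no roll-forward applies.

2029-01-18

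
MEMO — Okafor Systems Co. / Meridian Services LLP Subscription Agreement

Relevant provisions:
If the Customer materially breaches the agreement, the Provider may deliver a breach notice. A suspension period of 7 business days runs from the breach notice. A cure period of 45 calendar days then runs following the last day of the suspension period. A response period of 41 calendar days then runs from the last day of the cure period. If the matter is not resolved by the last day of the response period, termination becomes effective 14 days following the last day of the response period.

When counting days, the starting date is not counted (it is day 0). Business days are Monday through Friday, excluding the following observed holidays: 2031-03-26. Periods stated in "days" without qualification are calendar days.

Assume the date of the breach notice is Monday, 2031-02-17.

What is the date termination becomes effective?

The last day of the suspension period: 7 business days after Monday, 2031-02-17, skipping weekends — Feb 18, Feb 19, Feb 20, Feb 21, Feb 24, Feb 25, Feb 26 — lands on Wednesday, 2031-02-26.
The last day of the cure period: 2031-02-26 + 45 days = 2031-04-12.
Adding 41 calendar days to 2031-04-12 gives 2031-05-23, which is the last day of the response period.
The date termination becomes effective: 2031-05-23 + 14 days = 2031-06-06.

2031-06-06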